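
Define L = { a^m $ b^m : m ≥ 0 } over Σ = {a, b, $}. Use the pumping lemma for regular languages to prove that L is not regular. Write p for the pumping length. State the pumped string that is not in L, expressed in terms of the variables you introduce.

a^{p+k} $ b^p

Assume L is regular. Let p be the pumping length given by the pumping lemma.
Take w = a^p $ b^p ∈ L with |w| = 2p+1 ≥ p.
Write w = xyz as guaranteed by the lemma, with |xy| ≤ p and |y| ≥ 1.
Because |xy| ≤ p and w begins with p copies of a, we have y = a^k with 1 ≤ k ≤ p.
Pump with i = 2: xy^2z = a^{p+k} $ b^p, which would require p+k = p. But k ≥ 1, so xy^2z ∉ L.
Contradiction. Therefore L is not regular.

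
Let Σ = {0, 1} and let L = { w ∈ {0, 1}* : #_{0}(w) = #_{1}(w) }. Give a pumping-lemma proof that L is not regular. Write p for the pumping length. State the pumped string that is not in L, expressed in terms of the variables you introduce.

0^{p+k} 1^p

Assume L is regular; let p be its pumping constant.
Choose w = 0^p 1^p ∈ L with |w| = 2p ≥ p.
By the pumping lemma, w = xyz with |xy| ≤ p and |y| ≥ 1.
Because |xy| ≤ p and w begins with p copies of 0, we have y = 0^k with 1 ≤ k ≤ p.
Pump with i = 2: xy^2z = 0^{p+k} 1^p has p+k occurrences of 0 but only p of 1. Since k ≥ 1 the counts differ, so xy^2z ∉ L.
This contradicts the pumping lemma, so L is not regular.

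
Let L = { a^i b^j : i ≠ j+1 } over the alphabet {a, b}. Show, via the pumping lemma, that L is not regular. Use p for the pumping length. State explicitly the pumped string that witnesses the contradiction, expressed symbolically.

a^{p+p!} b^{p+p!-1}

Assume L is regular. Let p be the pumping length given by the pumping lemma.
Choose w = a^p b^{p+p!-1}. Since p ≠ (p+p!-1)+1 = p+p!, w ∈ L; and |w| ≥ p.
By the pumping lemma, w = xyz with |xy| ≤ p and |y| ≥ 1.
The first p characters of w are a's, so xy (and hence y) consists only of a's. Write y = a^k, 1 ≤ k ≤ p.
Since 1 ≤ k ≤ p, k divides p!; set t = 1 + p!/k. Then xy^t z has p + (p!/k)·k = p + p! copies of a. Now the a-count is p+p! and (b-count)+1 = (p+p!-1)+1 = p+p!, so i ≠ j+1 fails. So xy^t z = a^{p+p!} b^{p+p!-1} ∉ L.
This is a contradiction; hence L is not regular.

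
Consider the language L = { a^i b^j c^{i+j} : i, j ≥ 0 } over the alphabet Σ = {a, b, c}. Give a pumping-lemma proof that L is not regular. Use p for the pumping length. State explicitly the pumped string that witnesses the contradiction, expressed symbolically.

a^{p+k} b^p c^{2p}

Toward a contradiction, assume L is regular with pumping length p.
Take w = a^p b^p c^{2p} ∈ L (with i=j=p, i+j=2p), |w| = 4p ≥ p.
The pumping lemma gives a decomposition w = xyz where |xy| ≤ p and |y| ≥ 1.
Because |xy| ≤ p and w begins with p copies of a, we have y = a^k with 1 ≤ k ≤ p.
Consider xy^2z = a^{p+k} b^p c^{2p}. Now the a- and b-counts sum to 2p+k, but the c-count is 2p ≠ 2p+k. So xy^2z ∉ L.
This contradicts the pumping lemma, so L is not regular.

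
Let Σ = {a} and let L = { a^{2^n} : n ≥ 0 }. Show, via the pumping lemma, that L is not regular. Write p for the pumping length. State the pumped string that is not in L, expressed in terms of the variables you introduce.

Toward a contradiction, assume L is regular with pumping length p.
Take w = a^{2^p} ∈ L with |w| = 2^p ≥ p.
Write w = xyz as guaranteed by the lemma, with |xy| ≤ p and y is nonempty.
Then y = a^k for some k with 1 ≤ k ≤ p.
Pump with i = 2: xy^2z = a^{2^p+k}. Since 1 ≤ k ≤ p < 2^p, we have 2^p < 2^p+k < 2^{p+1}, so 2^p+k is not a power of 2. So xy^2z ∉ L.
This is a contradiction; hence L is not regular.

a^{2^p+k}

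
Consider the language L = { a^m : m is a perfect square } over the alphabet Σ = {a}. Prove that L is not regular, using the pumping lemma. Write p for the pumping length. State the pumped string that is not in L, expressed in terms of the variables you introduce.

Toward a contradiction, assume L is regular with pumping length p.
Take w = a^{p²} ∈ L with |w| = p² ≥ p.
Write w = xyz as guaranteed by the lemma, with |xy| ≤ p and |y| > 0.
Then y = a^k for some k with 1 ≤ k ≤ p.
Pump with i = 2: xy^2z = a^{p²+k}. Since 1 ≤ k ≤ p, p² < p²+k ≤ p²+p < (p+1)², so p²+k lies strictly between consecutive squares and is not a perfect square. So xy^2z ∉ L.
This is a contradiction; hence L is not regular.

a^{p²+k}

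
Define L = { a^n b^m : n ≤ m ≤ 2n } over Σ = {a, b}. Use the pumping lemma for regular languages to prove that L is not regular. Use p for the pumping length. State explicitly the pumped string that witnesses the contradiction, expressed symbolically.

Suppose for contradiction that L is regular, and let p be the pumping length.
Take w = a^p b^p ∈ L (since p ≤ p ≤ 2p), with |w| = 2p ≥ p.
Write w = xyz as guaranteed by the lemma, with |xy| ≤ p and |y| > 0.
The first p characters of w are a's, so xy (and hence y) consists only of a's. Write y = a^k, 1 ≤ k ≤ p.
Pump with i = 2: xy^2z = a^{p+k} b^p. Now n = p+k > p = m, so the condition n ≤ m fails. Thus xy^2z ∉ L.
This is a contradiction; hence L is not regular.

a^{p+k} b^p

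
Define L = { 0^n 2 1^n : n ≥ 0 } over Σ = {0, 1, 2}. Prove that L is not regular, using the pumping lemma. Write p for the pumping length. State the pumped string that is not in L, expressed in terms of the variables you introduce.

0^{p+k} 2 1^p

Assume L is regular. Let p be the pumping length given by the pumping lemma.
Take w = 0^p 2 1^p ∈ L with |w| = 2p+1 ≥ p.
The pumping lemma gives a decomposition w = xyz where |xy| ≤ p and y is nonempty.
Since the first p symbols of w are all 0's and |xy| ≤ p, y lies entirely in the leading 0-block: y = 0^k for some k with 1 ≤ k ≤ p.
Pump with i = 2: xy^2z = 0^{p+k} 2 1^p, which would require p+k = p. But k ≥ 1, so xy^2z ∉ L.
This contradicts the pumping lemma, so L is not regular.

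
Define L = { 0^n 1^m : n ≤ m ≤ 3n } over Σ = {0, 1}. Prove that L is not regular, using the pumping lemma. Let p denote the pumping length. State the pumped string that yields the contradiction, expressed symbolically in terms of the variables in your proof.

0^{p+k} 1^p

Toward a contradiction, assume L is regular with pumping length p.
Take w = 0^p 1^p ∈ L (since p ≤ p ≤ 3p), with |w| = 2p ≥ p.
Write w = xyz as guaranteed by the lemma, with |xy| ≤ p and y is nonempty.
Since the first p symbols of w are all 0's and |xy| ≤ p, y lies entirely in the leading 0-block: y = 0^k for some k with 1 ≤ k ≤ p.
Pump with i = 2: xy^2z = 0^{p+k} 1^p. Now n = p+k > p = m, so the condition n ≤ m fails. Thus xy^2z ∉ L.
This is a contradiction; hence L is not regular.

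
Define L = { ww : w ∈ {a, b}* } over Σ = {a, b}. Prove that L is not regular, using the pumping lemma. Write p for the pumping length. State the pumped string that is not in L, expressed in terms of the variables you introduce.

Assume L is regular. Let p be the pumping length given by the pumping lemma.
Take w = a^p b^p a^p b^p = uu where u = a^pb^p; then w ∈ L and |w| = 4p ≥ p.
Write w = xyz as guaranteed by the lemma, with |xy| ≤ p and |y| > 0.
Because |xy| ≤ p and w begins with p copies of a, we have y = a^k with 1 ≤ k ≤ p.
Pump with i = 2: xy^2z = a^{p+k} b^p a^p b^p, of length 4p+k. Suppose this equals vv. The string starts with a and ends with b, so v does too; thus the boundary between the two copies of v is a b→a transition. There is exactly one such transition, at position 2p+k, so |v| = 2p+k and |vv| = 4p+2k ≠ 4p+k since k ≥ 1. So xy^2z ∉ L.
This is a contradiction; hence L is not regular.

a^{p+k} b^p a^p b^p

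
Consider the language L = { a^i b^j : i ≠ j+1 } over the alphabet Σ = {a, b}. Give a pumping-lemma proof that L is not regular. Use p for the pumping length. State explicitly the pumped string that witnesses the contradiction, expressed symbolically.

Suppose for contradiction that L is regular, and let p be the pumping length.
Choose w = a^p b^{p+p!-1}. Since p ≠ (p+p!-1)+1 = p+p!, w ∈ L; and |w| ≥ p.
The pumping lemma gives a decomposition w = xyz where |xy| ≤ p and y is nonempty.
Because |xy| ≤ p and w begins with p copies of a, we have y = a^k with 1 ≤ k ≤ p.
Since 1 ≤ k ≤ p, k divides p!; set t = 1 + p!/k. Then xy^t z has p + (p!/k)·k = p + p! copies of a. Now the a-count is p+p! and (b-count)+1 = (p+p!-1)+1 = p+p!, so i ≠ j+1 fails. So xy^t z = a^{p+p!} b^{p+p!-1} ∉ L.
This is a contradiction; hence L is not regular.

a^{p+p!} b^{p+p!-1}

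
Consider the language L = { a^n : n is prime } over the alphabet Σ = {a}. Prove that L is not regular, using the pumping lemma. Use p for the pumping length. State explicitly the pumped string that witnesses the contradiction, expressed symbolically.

a^{q(1+k)}

Assume L is regular. Let p be the pumping length given by the pumping lemma.
Let q be a prime with q ≥ p+2 (infinitely many primes exist), and take w = a^q ∈ L with |w| = q ≥ p.
By the pumping lemma, w = xyz with |xy| ≤ p and y is nonempty.
Then y = a^k for some k with 1 ≤ k ≤ p.
Since 1 ≤ k ≤ p, |xz| = q-k. Pump with i = q+1: |xy^{q+1}z| = (q-k)+(q+1)k = q+qk = q(1+k), which is composite (both factors ≥ 2). So xy^{q+1}z = a^{q(1+k)} ∉ L.
This contradicts the pumping lemma, so L is not regular.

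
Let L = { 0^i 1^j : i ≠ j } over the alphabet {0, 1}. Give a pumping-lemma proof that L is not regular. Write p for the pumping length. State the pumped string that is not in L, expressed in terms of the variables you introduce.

0^{p+p!} 1^{p+p!}

Suppose for contradiction that L is regular, and let p be the pumping length.
Choose w = 0^p 1^{p+p!}. Since p ≠ p+p!, w ∈ L; and |w| ≥ p.
By the pumping lemma, w = xyz with |xy| ≤ p and |y| ≥ 1.
Since the first p symbols of w are all 0's and |xy| ≤ p, y lies entirely in the leading 0-block: y = 0^k for some k with 1 ≤ k ≤ p.
Since 1 ≤ k ≤ p, k divides p!; set t = 1 + p!/k. Then xy^t z has p + (p!/k)·k = p + p! copies of 0. Now the 0-count equals the 1-count, so i ≠ j fails. So xy^t z = 0^{p+p!} 1^{p+p!} ∉ L.
This is a contradiction; hence L is not regular.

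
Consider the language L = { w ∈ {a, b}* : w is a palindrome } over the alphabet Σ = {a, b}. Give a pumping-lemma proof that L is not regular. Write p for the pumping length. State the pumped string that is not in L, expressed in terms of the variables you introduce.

Toward a contradiction, assume L is regular with pumping length p.
Take w = a^p b a^p, a palindrome of length 2p+1 ≥ p.
By the pumping lemma, w = xyz with |xy| ≤ p and y is nonempty.
Since the first p symbols of w are all a's and |xy| ≤ p, y lies entirely in the leading a-block: y = a^k for some k with 1 ≤ k ≤ p.
Pump with i = 2: xy^2z = a^{p+k} b a^p. Its reverse is a^p b a^{p+k}, which differs from xy^2z since k ≥ 1. So xy^2z is not a palindrome and xy^2z ∉ L.
This is a contradiction; hence L is not regular.

a^{p+k} b a^p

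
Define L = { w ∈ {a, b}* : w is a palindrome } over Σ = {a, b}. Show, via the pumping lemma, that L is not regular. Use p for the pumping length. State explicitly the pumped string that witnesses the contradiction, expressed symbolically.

Suppose for contradiction that L is regular, and let p be the pumping length.
Take w = a^p b a^p, a palindrome of length 2p+1 ≥ p.
Write w = xyz as guaranteed by the lemma, with |xy| ≤ p and |y| > 0.
The first p characters of w are a's, so xy (and hence y) consists only of a's. Write y = a^k, 1 ≤ k ≤ p.
Pump with i = 2: xy^2z = a^{p+k} b a^p. Its reverse is a^p b a^{p+k}, which differs from xy^2z since k ≥ 1. So xy^2z is not a palindrome and xy^2z ∉ L.
This is a contradiction; hence L is not regular.

a^{p+k} b a^p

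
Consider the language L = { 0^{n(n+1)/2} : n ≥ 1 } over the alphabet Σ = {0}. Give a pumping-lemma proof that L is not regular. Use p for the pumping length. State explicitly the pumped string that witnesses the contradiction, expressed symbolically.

0^{p(p+1)/2+k}

Assume L is regular; let p be its pumping constant.
Take w = 0^{p(p+1)/2} ∈ L with |w| = p(p+1)/2 ≥ p.
By the pumping lemma, w = xyz with |xy| ≤ p and y is nonempty.
Then y = 0^k for some k with 1 ≤ k ≤ p.
Pump with i = 2: xy^2z = 0^{p(p+1)/2+k}. Since 1 ≤ k ≤ p, p(p+1)/2 < p(p+1)/2+k ≤ p(p+1)/2+p < (p+1)(p+2)/2, so p(p+1)/2+k is strictly between consecutive triangular numbers. So xy^2z ∉ L.
This contradicts the pumping lemma, so L is not regular.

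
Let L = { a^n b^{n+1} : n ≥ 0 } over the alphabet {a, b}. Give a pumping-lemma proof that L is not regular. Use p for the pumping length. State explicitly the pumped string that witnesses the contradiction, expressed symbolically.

Assume L is regular. Let p be the pumping length given by the pumping lemma.
Choose w = a^p b^{p+1}, which is in L with |w| = 2p+1 ≥ p.
Write w = xyz as guaranteed by the lemma, with |xy| ≤ p and y is nonempty.
The first p characters of w are a's, so xy (and hence y) consists only of a's. Write y = a^k, 1 ≤ k ≤ p.
Pump with i = 2: xy^2z = a^{p+k} b^{p+1}. For this to lie in L we would need p+1 = (p+k)+1, which forces k = 0. But k ≥ 1, so xy^2z ∉ L.
This contradicts the pumping lemma, so L is not regular.

a^{p+k} b^{p+1}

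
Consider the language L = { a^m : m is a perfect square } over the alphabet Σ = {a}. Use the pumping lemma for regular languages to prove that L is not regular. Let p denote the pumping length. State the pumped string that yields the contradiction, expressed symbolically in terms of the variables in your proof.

a^{p²+k}

Suppose for contradiction that L is regular, and let p be the pumping length.
Take w = a^{p²} ∈ L with |w| = p² ≥ p.
The pumping lemma gives a decomposition w = xyz where |xy| ≤ p and |y| ≥ 1.
Then y = a^k for some k with 1 ≤ k ≤ p.
Pump with i = 2: xy^2z = a^{p²+k}. Since 1 ≤ k ≤ p, p² < p²+k ≤ p²+p < (p+1)², so p²+k lies strictly between consecutive squares and is not a perfect square. So xy^2z ∉ L.
This is a contradiction; hence L is not regular.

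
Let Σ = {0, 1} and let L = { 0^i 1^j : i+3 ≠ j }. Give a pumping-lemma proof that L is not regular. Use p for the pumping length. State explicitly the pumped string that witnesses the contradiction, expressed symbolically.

Suppose for contradiction that L is regular, and let p be the pumping length.
Choose w = 0^p 1^{p+p!+3}. Since p ≠ (p+p!+3)-3 = p+p!, w ∈ L; and |w| ≥ p.
Write w = xyz as guaranteed by the lemma, with |xy| ≤ p and |y| > 0.
The first p characters of w are 0's, so xy (and hence y) consists only of 0's. Write y = 0^k, 1 ≤ k ≤ p.
Since 1 ≤ k ≤ p, k divides p!; set t = 1 + p!/k. Then xy^t z has p + (p!/k)·k = p + p! copies of 0. Now the 0-count is p+p! and (1-count)-3 = (p+p!+3)-3 = p+p!, so i+3 ≠ j fails. So xy^t z = 0^{p+p!} 1^{p+p!+3} ∉ L.
Contradiction. Therefore L is not regular.

0^{p+p!} 1^{p+p!+3}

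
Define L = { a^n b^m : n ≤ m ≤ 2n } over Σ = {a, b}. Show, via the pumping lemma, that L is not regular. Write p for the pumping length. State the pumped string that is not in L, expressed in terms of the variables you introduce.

Toward a contradiction, assume L is regular with pumping length p.
Take w = a^p b^p ∈ L (since p ≤ p ≤ 2p), with |w| = 2p ≥ p.
By the pumping lemma, w = xyz with |xy| ≤ p and |y| > 0.
Since the first p symbols of w are all a's and |xy| ≤ p, y lies entirely in the leading a-block: y = a^k for some k with 1 ≤ k ≤ p.
Pump with i = 2: xy^2z = a^{p+k} b^p. Now n = p+k > p = m, so the condition n ≤ m fails. Thus xy^2z ∉ L.
This is a contradiction; hence L is not regular.

a^{p+k} b^p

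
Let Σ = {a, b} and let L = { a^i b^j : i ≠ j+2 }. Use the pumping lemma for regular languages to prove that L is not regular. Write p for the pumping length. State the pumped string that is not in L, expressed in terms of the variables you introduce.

a^{p+p!} b^{p+p!-2}

Suppose for contradiction that L is regular, and let p be the pumping length.
Choose w = a^p b^{p+p!-2}. Since p ≠ (p+p!-2)+2 = p+p!, w ∈ L; and |w| ≥ p.
By the pumping lemma, w = xyz with |xy| ≤ p and y is nonempty.
Because |xy| ≤ p and w begins with p copies of a, we have y = a^k with 1 ≤ k ≤ p.
Since 1 ≤ k ≤ p, k divides p!; set t = 1 + p!/k. Then xy^t z has p + (p!/k)·k = p + p! copies of a. Now the a-count is p+p! and (b-count)+2 = (p+p!-2)+2 = p+p!, so i ≠ j+2 fails. So xy^t z = a^{p+p!} b^{p+p!-2} ∉ L.
This contradicts the pumping lemma, so L is not regular.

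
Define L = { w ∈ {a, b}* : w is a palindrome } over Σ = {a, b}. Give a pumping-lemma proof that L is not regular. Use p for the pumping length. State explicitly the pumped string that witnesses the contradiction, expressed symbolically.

Assume L is regular. Let p be the pumping length given by the pumping lemma.
Take w = a^p b a^p, a palindrome of length 2p+1 ≥ p.
Write w = xyz as guaranteed by the lemma, with |xy| ≤ p and y is nonempty.
The first p characters of w are a's, so xy (and hence y) consists only of a's. Write y = a^k, 1 ≤ k ≤ p.
Pump with i = 2: xy^2z = a^{p+k} b a^p. Its reverse is a^p b a^{p+k}, which differs from xy^2z since k ≥ 1. So xy^2z is not a palindrome and xy^2z ∉ L.
This is a contradiction; hence L is not regular.

a^{p+k} b a^p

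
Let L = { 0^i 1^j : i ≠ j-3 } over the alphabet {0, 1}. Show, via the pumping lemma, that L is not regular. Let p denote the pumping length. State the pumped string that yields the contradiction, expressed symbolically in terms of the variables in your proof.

Assume L is regular. Let p be the pumping length given by the pumping lemma.
Choose w = 0^p 1^{p+p!+3}. Since p ≠ (p+p!+3)-3 = p+p!, w ∈ L; and |w| ≥ p.
By the pumping lemma, w = xyz with |xy| ≤ p and y is nonempty.
The first p characters of w are 0's, so xy (and hence y) consists only of 0's. Write y = 0^k, 1 ≤ k ≤ p.
Since 1 ≤ k ≤ p, k divides p!; set t = 1 + p!/k. Then xy^t z has p + (p!/k)·k = p + p! copies of 0. Now the 0-count is p+p! and (1-count)-3 = (p+p!+3)-3 = p+p!, so i ≠ j-3 fails. So xy^t z = 0^{p+p!} 1^{p+p!+3} ∉ L.
Contradiction. Therefore L is not regular.

0^{p+p!} 1^{p+p!+3}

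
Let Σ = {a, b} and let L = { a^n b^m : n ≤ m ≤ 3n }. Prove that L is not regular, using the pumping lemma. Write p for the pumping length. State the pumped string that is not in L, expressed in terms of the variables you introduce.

a^{p+k} b^p

Suppose for contradiction that L is regular, and let p be the pumping length.
Take w = a^p b^p ∈ L (since p ≤ p ≤ 3p), with |w| = 2p ≥ p.
By the pumping lemma, w = xyz with |xy| ≤ p and y is nonempty.
Because |xy| ≤ p and w begins with p copies of a, we have y = a^k with 1 ≤ k ≤ p.
Pump with i = 2: xy^2z = a^{p+k} b^p. Now n = p+k > p = m, so the condition n ≤ m fails. Thus xy^2z ∉ L.
This contradicts the pumping lemma, so L is not regular.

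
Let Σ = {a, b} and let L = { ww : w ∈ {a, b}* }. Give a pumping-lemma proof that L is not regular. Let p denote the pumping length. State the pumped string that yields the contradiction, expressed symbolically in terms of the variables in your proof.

Toward a contradiction, assume L is regular with pumping length p.
Take w = a^p b^p a^p b^p = uu where u = a^pb^p; then w ∈ L and |w| = 4p ≥ p.
The pumping lemma gives a decomposition w = xyz where |xy| ≤ p and |y| ≥ 1.
Since the first p symbols of w are all a's and |xy| ≤ p, y lies entirely in the leading a-block: y = a^k for some k with 1 ≤ k ≤ p.
Pump with i = 2: xy^2z = a^{p+k} b^p a^p b^p, of length 4p+k. Suppose this equals vv. The string starts with a and ends with b, so v does too; thus the boundary between the two copies of v is a b→a transition. There is exactly one such transition, at position 2p+k, so |v| = 2p+k and |vv| = 4p+2k ≠ 4p+k since k ≥ 1. So xy^2z ∉ L.
Contradiction. Therefore L is not regular.

a^{p+k} b^p a^p b^p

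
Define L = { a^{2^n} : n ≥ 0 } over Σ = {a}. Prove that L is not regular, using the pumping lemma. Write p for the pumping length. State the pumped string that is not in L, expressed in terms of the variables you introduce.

Suppose for contradiction that L is regular, and let p be the pumping length.
Take w = a^{2^p} ∈ L with |w| = 2^p ≥ p.
Write w = xyz as guaranteed by the lemma, with |xy| ≤ p and y is nonempty.
Then y = a^k for some k with 1 ≤ k ≤ p.
Pump with i = 2: xy^2z = a^{2^p+k}. Since 1 ≤ k ≤ p < 2^p, we have 2^p < 2^p+k < 2^{p+1}, so 2^p+k is not a power of 2. So xy^2z ∉ L.
This is a contradiction; hence L is not regular.

a^{2^p+k}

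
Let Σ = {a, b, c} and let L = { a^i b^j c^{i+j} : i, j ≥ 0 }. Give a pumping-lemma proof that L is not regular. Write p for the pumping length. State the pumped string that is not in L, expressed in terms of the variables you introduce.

Suppose for contradiction that L is regular, and let p be the pumping length.
Take w = a^p b^p c^{2p} ∈ L (with i=j=p, i+j=2p), |w| = 4p ≥ p.
By the pumping lemma, w = xyz with |xy| ≤ p and |y| > 0.
Because |xy| ≤ p and w begins with p copies of a, we have y = a^k with 1 ≤ k ≤ p.
Consider xy^2z = a^{p+k} b^p c^{2p}. Now the a- and b-counts sum to 2p+k, but the c-count is 2p ≠ 2p+k. So xy^2z ∉ L.
Contradiction. Therefore L is not regular.

a^{p+k} b^p c^{2p}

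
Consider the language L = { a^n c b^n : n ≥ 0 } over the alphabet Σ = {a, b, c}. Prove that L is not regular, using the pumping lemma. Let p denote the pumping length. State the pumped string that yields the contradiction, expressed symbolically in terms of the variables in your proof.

Assume L is regular; let p be its pumping constant.
Take w = a^p c b^p ∈ L with |w| = 2p+1 ≥ p.
The pumping lemma gives a decomposition w = xyz where |xy| ≤ p and |y| ≥ 1.
Because |xy| ≤ p and w begins with p copies of a, we have y = a^k with 1 ≤ k ≤ p.
Pump with i = 2: xy^2z = a^{p+k} c b^p, which would require p+k = p. But k ≥ 1, so xy^2z ∉ L.
This contradicts the pumping lemma, so L is not regular.

a^{p+k} c b^p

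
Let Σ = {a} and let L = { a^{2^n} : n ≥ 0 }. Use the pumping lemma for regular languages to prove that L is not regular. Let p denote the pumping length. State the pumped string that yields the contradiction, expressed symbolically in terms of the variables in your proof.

a^{2^p+k}

Assume L is regular; let p be its pumping constant.
Take w = a^{2^p} ∈ L with |w| = 2^p ≥ p.
The pumping lemma gives a decomposition w = xyz where |xy| ≤ p and |y| ≥ 1.
Then y = a^k for some k with 1 ≤ k ≤ p.
Pump with i = 2: xy^2z = a^{2^p+k}. Since 1 ≤ k ≤ p < 2^p, we have 2^p < 2^p+k < 2^{p+1}, so 2^p+k is not a power of 2. So xy^2z ∉ L.
Contradiction. Therefore L is not regular.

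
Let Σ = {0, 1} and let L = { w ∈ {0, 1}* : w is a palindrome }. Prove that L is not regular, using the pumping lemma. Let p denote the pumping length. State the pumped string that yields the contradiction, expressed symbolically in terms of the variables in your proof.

0^{p+k} 1 0^p

Suppose for contradiction that L is regular, and let p be the pumping length.
Take w = 0^p 1 0^p, a palindrome of length 2p+1 ≥ p.
The pumping lemma gives a decomposition w = xyz where |xy| ≤ p and |y| > 0.
The first p characters of w are 0's, so xy (and hence y) consists only of 0's. Write y = 0^k, 1 ≤ k ≤ p.
Pump with i = 2: xy^2z = 0^{p+k} 1 0^p. Its reverse is 0^p 1 0^{p+k}, which differs from xy^2z since k ≥ 1. So xy^2z is not a palindrome and xy^2z ∉ L.
This contradicts the pumping lemma, so L is not regular.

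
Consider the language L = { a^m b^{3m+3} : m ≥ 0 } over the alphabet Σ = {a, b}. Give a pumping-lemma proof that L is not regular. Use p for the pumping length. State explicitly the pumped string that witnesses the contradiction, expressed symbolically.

a^{p+k} b^{3p+3}

Toward a contradiction, assume L is regular with pumping length p.
Choose w = a^p b^{3p+3}, which is in L with |w| = 4p+3 ≥ p.
The pumping lemma gives a decomposition w = xyz where |xy| ≤ p and |y| > 0.
Since the first p symbols of w are all a's and |xy| ≤ p, y lies entirely in the leading a-block: y = a^k for some k with 1 ≤ k ≤ p.
Pump with i = 2: xy^2z = a^{p+k} b^{3p+3}. For this to lie in L we would need 3p+3 = 3(p+k)+3, which forces k = 0. But k ≥ 1, so xy^2z ∉ L.
Contradiction. Therefore L is not regular.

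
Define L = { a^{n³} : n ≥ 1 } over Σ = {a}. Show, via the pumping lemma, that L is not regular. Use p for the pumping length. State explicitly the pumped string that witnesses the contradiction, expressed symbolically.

a^{p³+k}

Assume L is regular. Let p be the pumping length given by the pumping lemma.
Take w = a^{p³} ∈ L with |w| = p³ ≥ p.
The pumping lemma gives a decomposition w = xyz where |xy| ≤ p and |y| > 0.
Then y = a^k for some k with 1 ≤ k ≤ p.
Pump with i = 2: xy^2z = a^{p³+k}. Since 1 ≤ k ≤ p, p³ < p³+k ≤ p³+p < p³+3p²+3p+1 = (p+1)³, so p³+k is not a perfect cube. So xy^2z ∉ L.
Contradiction. Therefore L is not regular.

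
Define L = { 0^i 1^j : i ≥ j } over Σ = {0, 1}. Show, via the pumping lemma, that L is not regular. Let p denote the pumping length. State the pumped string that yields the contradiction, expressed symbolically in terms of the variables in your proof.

Suppose for contradiction that L is regular, and let p be the pumping length.
Choose w = 0^p 1^p ∈ L, with |w| = 2p ≥ p.
Write w = xyz as guaranteed by the lemma, with |xy| ≤ p and |y| ≥ 1.
Since the first p symbols of w are all 0's and |xy| ≤ p, y lies entirely in the leading 0-block: y = 0^k for some k with 1 ≤ k ≤ p.
Consider xy^0z = xz = 0^{p-k} 1^p. Since k ≥ 1, the 0-count p-k is less than p, so i ≥ j fails; thus xz ∉ L.
This is a contradiction; hence L is not regular.

0^{p-k} 1^p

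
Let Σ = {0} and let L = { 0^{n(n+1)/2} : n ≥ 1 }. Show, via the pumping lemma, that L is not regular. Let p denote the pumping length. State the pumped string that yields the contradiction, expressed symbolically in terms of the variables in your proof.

0^{p(p+1)/2+k}

Assume L is regular; let p be its pumping constant.
Take w = 0^{p(p+1)/2} ∈ L with |w| = p(p+1)/2 ≥ p.
The pumping lemma gives a decomposition w = xyz where |xy| ≤ p and |y| ≥ 1.
Then y = 0^k for some k with 1 ≤ k ≤ p.
Pump with i = 2: xy^2z = 0^{p(p+1)/2+k}. Since 1 ≤ k ≤ p, p(p+1)/2 < p(p+1)/2+k ≤ p(p+1)/2+p < (p+1)(p+2)/2, so p(p+1)/2+k is strictly between consecutive triangular numbers. So xy^2z ∉ L.
This is a contradiction; hence L is not regular.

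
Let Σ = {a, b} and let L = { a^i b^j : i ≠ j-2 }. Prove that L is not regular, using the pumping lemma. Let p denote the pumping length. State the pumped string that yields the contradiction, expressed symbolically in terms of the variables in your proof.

a^{p+p!} b^{p+p!+2}

Assume L is regular. Let p be the pumping length given by the pumping lemma.
Choose w = a^p b^{p+p!+2}. Since p ≠ (p+p!+2)-2 = p+p!, w ∈ L; and |w| ≥ p.
Write w = xyz as guaranteed by the lemma, with |xy| ≤ p and y is nonempty.
The first p characters of w are a's, so xy (and hence y) consists only of a's. Write y = a^k, 1 ≤ k ≤ p.
Since 1 ≤ k ≤ p, k divides p!; set t = 1 + p!/k. Then xy^t z has p + (p!/k)·k = p + p! copies of a. Now the a-count is p+p! and (b-count)-2 = (p+p!+2)-2 = p+p!, so i ≠ j-2 fails. So xy^t z = a^{p+p!} b^{p+p!+2} ∉ L.
This contradicts the pumping lemma, so L is not regular.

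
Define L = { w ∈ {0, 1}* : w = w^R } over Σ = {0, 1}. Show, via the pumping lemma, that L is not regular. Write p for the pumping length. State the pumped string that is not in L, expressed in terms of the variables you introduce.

Toward a contradiction, assume L is regular with pumping length p.
Take w = 0^p 1 0^p, a palindrome of length 2p+1 ≥ p.
By the pumping lemma, w = xyz with |xy| ≤ p and |y| ≥ 1.
Because |xy| ≤ p and w begins with p copies of 0, we have y = 0^k with 1 ≤ k ≤ p.
Pump with i = 2: xy^2z = 0^{p+k} 1 0^p. Its reverse is 0^p 1 0^{p+k}, which differs from xy^2z since k ≥ 1. So xy^2z is not a palindrome and xy^2z ∉ L.
This is a contradiction; hence L is not regular.

0^{p+k} 1 0^p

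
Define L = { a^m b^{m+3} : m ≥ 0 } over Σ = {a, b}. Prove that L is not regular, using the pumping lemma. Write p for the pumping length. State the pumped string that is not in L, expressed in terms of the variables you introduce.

a^{p+k} b^{p+3}

Assume L is regular. Let p be the pumping length given by the pumping lemma.
Choose w = a^p b^{p+3}, which is in L with |w| = 2p+3 ≥ p.
The pumping lemma gives a decomposition w = xyz where |xy| ≤ p and |y| ≥ 1.
The first p characters of w are a's, so xy (and hence y) consists only of a's. Write y = a^k, 1 ≤ k ≤ p.
Pump with i = 2: xy^2z = a^{p+k} b^{p+3}. For this to lie in L we would need p+3 = (p+k)+3, which forces k = 0. But k ≥ 1, so xy^2z ∉ L.
This is a contradiction; hence L is not regular.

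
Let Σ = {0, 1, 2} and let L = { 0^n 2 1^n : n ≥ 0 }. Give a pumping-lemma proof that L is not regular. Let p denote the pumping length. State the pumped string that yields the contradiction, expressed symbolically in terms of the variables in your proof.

0^{p+k} 2 1^p

Suppose for contradiction that L is regular, and let p be the pumping length.
Take w = 0^p 2 1^p ∈ L with |w| = 2p+1 ≥ p.
By the pumping lemma, w = xyz with |xy| ≤ p and |y| > 0.
The first p characters of w are 0's, so xy (and hence y) consists only of 0's. Write y = 0^k, 1 ≤ k ≤ p.
Pump with i = 2: xy^2z = 0^{p+k} 2 1^p, which would require p+k = p. But k ≥ 1, so xy^2z ∉ L.
This contradicts the pumping lemma, so L is not regular.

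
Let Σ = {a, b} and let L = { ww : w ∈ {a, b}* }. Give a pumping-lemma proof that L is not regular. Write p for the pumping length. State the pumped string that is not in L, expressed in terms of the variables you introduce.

Assume L is regular; let p be its pumping constant.
Take w = a^p b^p a^p b^p = uu where u = a^pb^p; then w ∈ L and |w| = 4p ≥ p.
Write w = xyz as guaranteed by the lemma, with |xy| ≤ p and |y| ≥ 1.
Because |xy| ≤ p and w begins with p copies of a, we have y = a^k with 1 ≤ k ≤ p.
Pump with i = 2: xy^2z = a^{p+k} b^p a^p b^p, of length 4p+k. Suppose this equals vv. The string starts with a and ends with b, so v does too; thus the boundary between the two copies of v is a b→a transition. There is exactly one such transition, at position 2p+k, so |v| = 2p+k and |vv| = 4p+2k ≠ 4p+k since k ≥ 1. So xy^2z ∉ L.
This is a contradiction; hence L is not regular.

a^{p+k} b^p a^p b^p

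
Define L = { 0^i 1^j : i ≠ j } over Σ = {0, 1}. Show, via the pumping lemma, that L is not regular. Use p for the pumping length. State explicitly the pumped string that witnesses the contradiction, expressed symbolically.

0^{p+p!} 1^{p+p!}

Assume L is regular. Let p be the pumping length given by the pumping lemma.
Choose w = 0^p 1^{p+p!}. Since p ≠ p+p!, w ∈ L; and |w| ≥ p.
The pumping lemma gives a decomposition w = xyz where |xy| ≤ p and |y| > 0.
The first p characters of w are 0's, so xy (and hence y) consists only of 0's. Write y = 0^k, 1 ≤ k ≤ p.
Since 1 ≤ k ≤ p, k divides p!; set t = 1 + p!/k. Then xy^t z has p + (p!/k)·k = p + p! copies of 0. Now the 0-count equals the 1-count, so i ≠ j fails. So xy^t z = 0^{p+p!} 1^{p+p!} ∉ L.
Contradiction. Therefore L is not regular.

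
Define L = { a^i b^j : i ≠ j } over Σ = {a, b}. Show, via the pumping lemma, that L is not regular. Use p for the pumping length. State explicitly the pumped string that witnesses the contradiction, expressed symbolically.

Suppose for contradiction that L is regular, and let p be the pumping length.
Choose w = a^p b^{p+p!}. Since p ≠ p+p!, w ∈ L; and |w| ≥ p.
Write w = xyz as guaranteed by the lemma, with |xy| ≤ p and y is nonempty.
Because |xy| ≤ p and w begins with p copies of a, we have y = a^k with 1 ≤ k ≤ p.
Since 1 ≤ k ≤ p, k divides p!; set t = 1 + p!/k. Then xy^t z has p + (p!/k)·k = p + p! copies of a. Now the a-count equals the b-count, so i ≠ j fails. So xy^t z = a^{p+p!} b^{p+p!} ∉ L.
This contradicts the pumping lemma, so L is not regular.

a^{p+p!} b^{p+p!}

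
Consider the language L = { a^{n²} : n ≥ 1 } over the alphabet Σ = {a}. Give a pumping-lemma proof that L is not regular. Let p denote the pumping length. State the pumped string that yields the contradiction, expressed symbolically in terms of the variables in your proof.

Suppose for contradiction that L is regular, and let p be the pumping length.
Take w = a^{p²} ∈ L with |w| = p² ≥ p.
By the pumping lemma, w = xyz with |xy| ≤ p and |y| ≥ 1.
Then y = a^k for some k with 1 ≤ k ≤ p.
Pump with i = 2: xy^2z = a^{p²+k}. Since 1 ≤ k ≤ p, p² < p²+k ≤ p²+p < (p+1)², so p²+k lies strictly between consecutive squares and is not a perfect square. So xy^2z ∉ L.
Contradiction. Therefore L is not regular.

a^{p²+k}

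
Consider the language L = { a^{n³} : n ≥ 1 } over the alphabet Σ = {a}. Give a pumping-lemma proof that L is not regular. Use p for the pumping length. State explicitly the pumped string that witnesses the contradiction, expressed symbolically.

Suppose for contradiction that L is regular, and let p be the pumping length.
Take w = a^{p³} ∈ L with |w| = p³ ≥ p.
By the pumping lemma, w = xyz with |xy| ≤ p and |y| > 0.
Then y = a^k for some k with 1 ≤ k ≤ p.
Pump with i = 2: xy^2z = a^{p³+k}. Since 1 ≤ k ≤ p, p³ < p³+k ≤ p³+p < p³+3p²+3p+1 = (p+1)³, so p³+k is not a perfect cube. So xy^2z ∉ L.
This contradicts the pumping lemma, so L is not regular.

a^{p³+k}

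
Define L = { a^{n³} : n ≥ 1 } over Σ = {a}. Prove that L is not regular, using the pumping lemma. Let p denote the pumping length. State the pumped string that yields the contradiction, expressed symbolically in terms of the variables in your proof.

a^{p³+k}

Suppose for contradiction that L is regular, and let p be the pumping length.
Take w = a^{p³} ∈ L with |w| = p³ ≥ p.
The pumping lemma gives a decomposition w = xyz where |xy| ≤ p and |y| > 0.
Then y = a^k for some k with 1 ≤ k ≤ p.
Pump with i = 2: xy^2z = a^{p³+k}. Since 1 ≤ k ≤ p, p³ < p³+k ≤ p³+p < p³+3p²+3p+1 = (p+1)³, so p³+k is not a perfect cube. So xy^2z ∉ L.
This is a contradiction; hence L is not regular.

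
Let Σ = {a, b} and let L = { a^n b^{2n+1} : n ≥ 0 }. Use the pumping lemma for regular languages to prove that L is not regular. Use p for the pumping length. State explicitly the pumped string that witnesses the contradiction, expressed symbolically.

a^{p+k} b^{2p+1}

Toward a contradiction, assume L is regular with pumping length p.
Choose w = a^p b^{2p+1}, which is in L with |w| = 3p+1 ≥ p.
By the pumping lemma, w = xyz with |xy| ≤ p and |y| ≥ 1.
Because |xy| ≤ p and w begins with p copies of a, we have y = a^k with 1 ≤ k ≤ p.
Pump with i = 2: xy^2z = a^{p+k} b^{2p+1}. For this to lie in L we would need 2p+1 = 2(p+k)+1, which forces k = 0. But k ≥ 1, so xy^2z ∉ L.
Contradiction. Therefore L is not regular.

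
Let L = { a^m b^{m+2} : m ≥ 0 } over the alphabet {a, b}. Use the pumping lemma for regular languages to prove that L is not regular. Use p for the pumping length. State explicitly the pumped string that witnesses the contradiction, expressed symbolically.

a^{p+k} b^{p+2}

Toward a contradiction, assume L is regular with pumping length p.
Choose w = a^p b^{p+2}, which is in L with |w| = 2p+2 ≥ p.
By the pumping lemma, w = xyz with |xy| ≤ p and |y| ≥ 1.
The first p characters of w are a's, so xy (and hence y) consists only of a's. Write y = a^k, 1 ≤ k ≤ p.
Pump with i = 2: xy^2z = a^{p+k} b^{p+2}. For this to lie in L we would need p+2 = (p+k)+2, which forces k = 0. But k ≥ 1, so xy^2z ∉ L.
This contradicts the pumping lemma, so L is not regular.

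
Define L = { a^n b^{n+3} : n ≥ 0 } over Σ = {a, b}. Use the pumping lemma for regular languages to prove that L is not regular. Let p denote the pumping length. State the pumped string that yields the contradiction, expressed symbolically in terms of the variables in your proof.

Assume L is regular. Let p be the pumping length given by the pumping lemma.
Take w = a^p b^{p+3}. Then w ∈ L and |w| = 2p+3 ≥ p.
Write w = xyz as guaranteed by the lemma, with |xy| ≤ p and |y| > 0.
Since the first p symbols of w are all a's and |xy| ≤ p, y lies entirely in the leading a-block: y = a^k for some k with 1 ≤ k ≤ p.
Pump with i = 2: xy^2z = a^{p+k} b^{p+3}. For this to lie in L we would need p+3 = (p+k)+3, which forces k = 0. But k ≥ 1, so xy^2z ∉ L.
This contradicts the pumping lemma, so L is not regular.

a^{p+k} b^{p+3}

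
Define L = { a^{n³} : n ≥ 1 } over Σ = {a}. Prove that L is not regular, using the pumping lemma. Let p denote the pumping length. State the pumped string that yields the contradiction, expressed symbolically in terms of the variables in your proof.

Toward a contradiction, assume L is regular with pumping length p.
Take w = a^{p³} ∈ L with |w| = p³ ≥ p.
The pumping lemma gives a decomposition w = xyz where |xy| ≤ p and y is nonempty.
Then y = a^k for some k with 1 ≤ k ≤ p.
Pump with i = 2: xy^2z = a^{p³+k}. Since 1 ≤ k ≤ p, p³ < p³+k ≤ p³+p < p³+3p²+3p+1 = (p+1)³, so p³+k is not a perfect cube. So xy^2z ∉ L.
This is a contradiction; hence L is not regular.

a^{p³+k}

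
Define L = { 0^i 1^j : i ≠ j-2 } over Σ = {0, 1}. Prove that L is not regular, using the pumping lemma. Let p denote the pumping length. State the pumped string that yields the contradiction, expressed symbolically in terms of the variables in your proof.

0^{p+p!} 1^{p+p!+2}

Suppose for contradiction that L is regular, and let p be the pumping length.
Choose w = 0^p 1^{p+p!+2}. Since p ≠ (p+p!+2)-2 = p+p!, w ∈ L; and |w| ≥ p.
The pumping lemma gives a decomposition w = xyz where |xy| ≤ p and y is nonempty.
Because |xy| ≤ p and w begins with p copies of 0, we have y = 0^k with 1 ≤ k ≤ p.
Since 1 ≤ k ≤ p, k divides p!; set t = 1 + p!/k. Then xy^t z has p + (p!/k)·k = p + p! copies of 0. Now the 0-count is p+p! and (1-count)-2 = (p+p!+2)-2 = p+p!, so i ≠ j-2 fails. So xy^t z = 0^{p+p!} 1^{p+p!+2} ∉ L.
This contradicts the pumping lemma, so L is not regular.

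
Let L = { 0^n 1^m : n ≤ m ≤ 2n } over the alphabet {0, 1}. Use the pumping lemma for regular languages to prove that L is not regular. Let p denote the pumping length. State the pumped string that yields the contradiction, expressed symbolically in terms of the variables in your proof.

Toward a contradiction, assume L is regular with pumping length p.
Take w = 0^p 1^p ∈ L (since p ≤ p ≤ 2p), with |w| = 2p ≥ p.
By the pumping lemma, w = xyz with |xy| ≤ p and |y| ≥ 1.
Since the first p symbols of w are all 0's and |xy| ≤ p, y lies entirely in the leading 0-block: y = 0^k for some k with 1 ≤ k ≤ p.
Pump with i = 2: xy^2z = 0^{p+k} 1^p. Now n = p+k > p = m, so the condition n ≤ m fails. Thus xy^2z ∉ L.
This is a contradiction; hence L is not regular.

0^{p+k} 1^p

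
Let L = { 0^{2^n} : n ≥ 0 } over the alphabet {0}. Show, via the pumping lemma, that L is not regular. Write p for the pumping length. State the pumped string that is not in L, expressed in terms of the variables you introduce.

0^{2^p+k}

Assume L is regular; let p be its pumping constant.
Take w = 0^{2^p} ∈ L with |w| = 2^p ≥ p.
The pumping lemma gives a decomposition w = xyz where |xy| ≤ p and y is nonempty.
Then y = 0^k for some k with 1 ≤ k ≤ p.
Pump with i = 2: xy^2z = 0^{2^p+k}. Since 1 ≤ k ≤ p < 2^p, we have 2^p < 2^p+k < 2^{p+1}, so 2^p+k is not a power of 2. So xy^2z ∉ L.
Contradiction. Therefore L is not regular.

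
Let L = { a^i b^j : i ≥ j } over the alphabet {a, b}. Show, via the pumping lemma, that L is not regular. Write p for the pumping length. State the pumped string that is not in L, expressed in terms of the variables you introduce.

Suppose for contradiction that L is regular, and let p be the pumping length.
Choose w = a^p b^p ∈ L, with |w| = 2p ≥ p.
Write w = xyz as guaranteed by the lemma, with |xy| ≤ p and |y| > 0.
Because |xy| ≤ p and w begins with p copies of a, we have y = a^k with 1 ≤ k ≤ p.
Consider xy^0z = xz = a^{p-k} b^p. Since k ≥ 1, the a-count p-k is less than p, so i ≥ j fails; thus xz ∉ L.
Contradiction. Therefore L is not regular.

a^{p-k} b^p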